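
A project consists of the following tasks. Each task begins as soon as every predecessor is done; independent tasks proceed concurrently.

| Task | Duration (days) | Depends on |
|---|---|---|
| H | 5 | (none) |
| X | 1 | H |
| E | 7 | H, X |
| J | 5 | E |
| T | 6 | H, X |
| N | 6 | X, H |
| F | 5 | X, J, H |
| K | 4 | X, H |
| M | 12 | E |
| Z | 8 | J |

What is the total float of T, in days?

14

H→X→E→J→Z = 5+1+7+5+8 = 26 sets the makespan at 26 days.
The longest chain containing T totals 12 days.
So T can slip 26 − 12 = 14 days.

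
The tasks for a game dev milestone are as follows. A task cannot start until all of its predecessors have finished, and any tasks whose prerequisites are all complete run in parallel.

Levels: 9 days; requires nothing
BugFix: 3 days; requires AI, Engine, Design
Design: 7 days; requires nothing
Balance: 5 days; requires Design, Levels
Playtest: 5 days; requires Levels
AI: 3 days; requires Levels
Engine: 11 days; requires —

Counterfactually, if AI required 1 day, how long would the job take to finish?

As given, the longest chain is Levels→AI→BugFix = 9+3+3 = 15, so the finish is 15 days.
Since AI is critical, the -2 change carries straight to that chain (now 13 days).
New critical path: Engine→BugFix = 11+3 = 14 ⇒ 14 days.

14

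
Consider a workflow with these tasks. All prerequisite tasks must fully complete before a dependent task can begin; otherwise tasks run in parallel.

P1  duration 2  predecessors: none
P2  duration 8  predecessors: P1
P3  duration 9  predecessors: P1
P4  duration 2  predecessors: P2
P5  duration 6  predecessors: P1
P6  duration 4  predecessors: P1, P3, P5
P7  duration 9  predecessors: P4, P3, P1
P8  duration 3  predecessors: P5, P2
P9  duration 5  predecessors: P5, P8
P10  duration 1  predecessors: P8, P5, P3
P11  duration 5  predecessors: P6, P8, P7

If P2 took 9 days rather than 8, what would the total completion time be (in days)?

27

As given, the longest chain is P1→P2→P4→P7→P11 = 2+8+2+9+5 = 26, so the finish is 26 days.
P2 is on the critical path; changing it to 9 makes that path 27 days.
The critical path is still P1→P2→P4→P7→P11; finish is now 27 days.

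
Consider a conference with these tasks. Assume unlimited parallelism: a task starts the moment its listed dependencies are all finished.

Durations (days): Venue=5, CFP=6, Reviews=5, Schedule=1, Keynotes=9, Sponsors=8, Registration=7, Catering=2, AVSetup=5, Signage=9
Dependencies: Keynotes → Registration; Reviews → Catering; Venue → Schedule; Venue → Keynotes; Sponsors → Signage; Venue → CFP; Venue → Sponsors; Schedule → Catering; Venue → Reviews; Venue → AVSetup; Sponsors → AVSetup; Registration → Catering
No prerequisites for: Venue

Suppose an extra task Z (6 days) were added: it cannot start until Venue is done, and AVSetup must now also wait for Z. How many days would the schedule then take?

23

Originally the schedule takes 23 days.
With Z inserted, AVSetup now waits for max(Sponsors, Venue, Z).
New critical path: Venue→Keynotes→Registration→Catering = 5+9+7+2 = 23 ⇒ 23 days.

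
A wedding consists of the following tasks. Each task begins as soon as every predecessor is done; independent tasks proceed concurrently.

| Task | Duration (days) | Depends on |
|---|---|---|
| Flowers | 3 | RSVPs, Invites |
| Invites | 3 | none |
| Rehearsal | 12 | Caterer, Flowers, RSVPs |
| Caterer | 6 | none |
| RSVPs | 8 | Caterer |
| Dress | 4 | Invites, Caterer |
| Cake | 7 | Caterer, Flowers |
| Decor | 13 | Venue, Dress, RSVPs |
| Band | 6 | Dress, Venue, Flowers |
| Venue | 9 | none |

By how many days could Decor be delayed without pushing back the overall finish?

Caterer→RSVPs→Flowers→Rehearsal = 6+8+3+12 = 29 sets the makespan at 29 days.
Decor finishes as early as 27 and must finish by 29.
So Decor can slip 29 − 27 = 2 days.

2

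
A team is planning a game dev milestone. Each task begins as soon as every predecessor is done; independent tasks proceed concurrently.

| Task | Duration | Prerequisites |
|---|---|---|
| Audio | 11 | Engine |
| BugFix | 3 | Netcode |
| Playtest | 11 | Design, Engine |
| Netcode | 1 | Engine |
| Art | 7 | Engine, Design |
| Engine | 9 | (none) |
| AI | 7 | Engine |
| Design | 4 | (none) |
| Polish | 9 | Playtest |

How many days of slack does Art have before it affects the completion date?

Critical path: Engine→Playtest→Polish = 9+11+9 = 29, so the finish is 29 days.
Art finishes as early as 16 and must finish by 29.
So Art can slip 29 − 16 = 13 days.

13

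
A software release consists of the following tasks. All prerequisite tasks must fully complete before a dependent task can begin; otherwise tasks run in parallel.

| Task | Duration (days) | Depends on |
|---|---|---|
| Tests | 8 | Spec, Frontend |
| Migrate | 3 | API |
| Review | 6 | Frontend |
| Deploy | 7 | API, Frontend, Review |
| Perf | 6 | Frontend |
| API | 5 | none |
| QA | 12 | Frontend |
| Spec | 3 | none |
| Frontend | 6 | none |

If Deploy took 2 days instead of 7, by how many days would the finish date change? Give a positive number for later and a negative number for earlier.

-1

Actual critical path: Frontend→Review→Deploy = 6+6+7 = 19 ⇒ 19 days.
Since Deploy is critical, the -5 change carries straight to that chain (now 14 days).
Now Frontend→QA = 6+12 = 18 is longest, so the finish becomes 18 days.
Change in finish: 18 − 19 = -1 days.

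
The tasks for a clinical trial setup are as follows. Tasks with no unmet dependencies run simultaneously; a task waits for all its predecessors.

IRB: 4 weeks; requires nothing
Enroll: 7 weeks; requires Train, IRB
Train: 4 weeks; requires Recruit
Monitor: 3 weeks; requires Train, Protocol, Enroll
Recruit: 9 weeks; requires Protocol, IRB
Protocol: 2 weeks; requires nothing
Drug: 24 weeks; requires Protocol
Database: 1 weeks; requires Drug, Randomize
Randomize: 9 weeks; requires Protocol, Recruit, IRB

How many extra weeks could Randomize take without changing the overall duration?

4

The longest chain is Protocol→Drug→Database = 2+24+1 = 27; overall finish 27 weeks.
The longest chain containing Randomize totals 23 weeks.
So Randomize can slip 26 − 22 = 4 weeks.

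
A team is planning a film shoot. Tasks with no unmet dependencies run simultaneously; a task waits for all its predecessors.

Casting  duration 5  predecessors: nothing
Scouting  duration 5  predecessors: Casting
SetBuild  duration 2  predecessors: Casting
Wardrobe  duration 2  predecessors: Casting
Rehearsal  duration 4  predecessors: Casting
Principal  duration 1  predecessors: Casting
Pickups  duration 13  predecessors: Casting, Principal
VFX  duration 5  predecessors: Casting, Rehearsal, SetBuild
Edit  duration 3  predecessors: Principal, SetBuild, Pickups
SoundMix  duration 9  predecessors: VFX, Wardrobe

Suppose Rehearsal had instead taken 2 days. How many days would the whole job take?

22

Baseline: Casting→Rehearsal→VFX→SoundMix = 5+4+5+9 = 23 → 23 days.
Since Rehearsal is critical, the -2 change carries straight to that chain (now 21 days).
New critical path: Casting→Principal→Pickups→Edit = 5+1+13+3 = 22 ⇒ 22 days.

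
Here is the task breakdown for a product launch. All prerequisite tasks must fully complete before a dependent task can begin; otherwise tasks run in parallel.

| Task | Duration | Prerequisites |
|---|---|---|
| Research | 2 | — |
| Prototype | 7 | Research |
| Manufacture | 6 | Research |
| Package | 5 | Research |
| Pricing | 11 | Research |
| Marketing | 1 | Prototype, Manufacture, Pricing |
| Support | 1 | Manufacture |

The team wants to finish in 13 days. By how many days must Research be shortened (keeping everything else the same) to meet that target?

1

Current finish: 14 days; target: 13.
Research is on every critical path, so each day cut from Research cuts the finish by one (this holds down to a finish of 13).
Need 14 − 13 = 1 day off Research → Research becomes 1 day, finish becomes 13.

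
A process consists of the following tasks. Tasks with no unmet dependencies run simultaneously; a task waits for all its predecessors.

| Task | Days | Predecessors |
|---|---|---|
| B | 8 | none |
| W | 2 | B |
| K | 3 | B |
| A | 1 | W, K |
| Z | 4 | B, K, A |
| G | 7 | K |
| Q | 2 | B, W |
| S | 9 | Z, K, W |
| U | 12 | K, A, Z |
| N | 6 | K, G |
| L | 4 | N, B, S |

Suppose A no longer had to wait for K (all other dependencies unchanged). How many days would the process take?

Before: longest chain B→K→A→Z→S→L = 8+3+1+4+9+4 = 29, finish 29.
Without K→A, A's earliest start moves from 11 to 10.
The longest chain is now B→W→A→Z→S→L = 8+2+1+4+9+4 = 28, so the process takes 28 days.

28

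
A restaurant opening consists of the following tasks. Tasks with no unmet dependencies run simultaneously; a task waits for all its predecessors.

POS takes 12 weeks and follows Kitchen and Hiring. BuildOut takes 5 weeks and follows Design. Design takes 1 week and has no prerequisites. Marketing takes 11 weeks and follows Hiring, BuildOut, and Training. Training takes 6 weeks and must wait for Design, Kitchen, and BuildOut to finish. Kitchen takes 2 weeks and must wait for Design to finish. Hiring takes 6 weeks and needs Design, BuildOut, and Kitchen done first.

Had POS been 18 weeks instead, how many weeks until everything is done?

As given, the longest chain is Design→BuildOut→Hiring→POS = 1+5+6+12 = 24, so the finish is 24 weeks.
Since POS is critical, the +6 change carries straight to that chain (now 30 weeks).
That remains the longest chain; total 30 weeks.

30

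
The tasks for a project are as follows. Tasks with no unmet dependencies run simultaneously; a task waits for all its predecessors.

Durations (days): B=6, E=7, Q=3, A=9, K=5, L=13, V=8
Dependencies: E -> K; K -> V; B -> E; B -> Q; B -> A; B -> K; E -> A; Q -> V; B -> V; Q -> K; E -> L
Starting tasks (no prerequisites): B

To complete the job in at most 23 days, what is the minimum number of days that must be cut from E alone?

3

Current finish: 26 days; target: 23.
E is on every critical path, so each day cut from E cuts the finish by one (this holds down to a finish of 22).
Need 26 − 23 = 3 days off E → E becomes 4 days, finish becomes 23.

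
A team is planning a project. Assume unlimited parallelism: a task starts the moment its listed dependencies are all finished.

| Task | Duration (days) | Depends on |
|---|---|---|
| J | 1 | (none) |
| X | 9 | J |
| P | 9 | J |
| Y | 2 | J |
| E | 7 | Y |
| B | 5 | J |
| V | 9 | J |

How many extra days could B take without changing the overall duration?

4

J→X = 1+9 = 10 sets the makespan at 10 days.
B finishes as early as 6 and must finish by 10.
So B can slip 10 − 6 = 4 days.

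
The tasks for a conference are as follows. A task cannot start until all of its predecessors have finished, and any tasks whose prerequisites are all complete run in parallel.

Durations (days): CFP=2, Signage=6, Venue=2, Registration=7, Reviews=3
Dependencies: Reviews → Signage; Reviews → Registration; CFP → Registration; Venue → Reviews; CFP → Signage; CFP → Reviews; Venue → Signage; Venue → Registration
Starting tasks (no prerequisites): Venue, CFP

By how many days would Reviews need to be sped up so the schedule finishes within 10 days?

Current finish: 12 days; target: 10.
Reviews is on every critical path, so each day cut from Reviews cuts the finish by one (this holds down to a finish of 10).
Need 12 − 10 = 2 days off Reviews → Reviews becomes 1 day, finish becomes 10.

2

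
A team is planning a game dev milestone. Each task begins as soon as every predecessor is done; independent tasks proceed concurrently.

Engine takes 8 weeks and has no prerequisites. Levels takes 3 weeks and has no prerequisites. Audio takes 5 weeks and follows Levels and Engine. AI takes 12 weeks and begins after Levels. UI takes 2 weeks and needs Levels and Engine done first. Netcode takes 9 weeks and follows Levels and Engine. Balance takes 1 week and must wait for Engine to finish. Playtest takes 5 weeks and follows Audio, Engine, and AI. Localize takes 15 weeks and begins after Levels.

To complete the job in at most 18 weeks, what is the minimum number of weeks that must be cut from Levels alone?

Current finish: 20 weeks; target: 18.
Levels is on every critical path, so each week cut from Levels cuts the finish by one (this holds down to a finish of 18).
Need 20 − 18 = 2 weeks off Levels → Levels becomes 1 week, finish becomes 18.

2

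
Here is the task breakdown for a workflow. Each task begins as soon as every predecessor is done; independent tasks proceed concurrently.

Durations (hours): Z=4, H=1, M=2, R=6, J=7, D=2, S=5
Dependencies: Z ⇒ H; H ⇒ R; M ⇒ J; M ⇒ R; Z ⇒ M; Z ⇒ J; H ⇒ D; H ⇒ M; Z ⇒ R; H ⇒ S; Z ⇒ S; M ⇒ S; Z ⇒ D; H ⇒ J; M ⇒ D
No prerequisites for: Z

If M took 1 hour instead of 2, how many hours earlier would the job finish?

1

Actual critical path: Z→H→M→J = 4+1+2+7 = 14 ⇒ 14 hours.
Since M is critical, the -1 change carries straight to that chain (now 13 hours).
No other chain overtakes it, so the finish is 13 hours.
Change in finish: 13 − 14 = -1 hours.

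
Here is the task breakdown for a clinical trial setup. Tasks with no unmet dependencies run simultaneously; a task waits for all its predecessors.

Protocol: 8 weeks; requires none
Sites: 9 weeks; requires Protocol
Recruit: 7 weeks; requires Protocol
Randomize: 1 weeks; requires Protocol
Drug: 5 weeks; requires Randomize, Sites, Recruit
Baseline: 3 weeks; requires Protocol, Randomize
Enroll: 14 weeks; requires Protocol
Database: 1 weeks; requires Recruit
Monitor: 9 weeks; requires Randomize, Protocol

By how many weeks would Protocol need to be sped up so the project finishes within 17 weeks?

Current finish: 22 weeks; target: 17.
Protocol is on every critical path, so each week cut from Protocol cuts the finish by one (this holds down to a finish of 15).
Need 22 − 17 = 5 weeks off Protocol → Protocol becomes 3 weeks, finish becomes 17.

5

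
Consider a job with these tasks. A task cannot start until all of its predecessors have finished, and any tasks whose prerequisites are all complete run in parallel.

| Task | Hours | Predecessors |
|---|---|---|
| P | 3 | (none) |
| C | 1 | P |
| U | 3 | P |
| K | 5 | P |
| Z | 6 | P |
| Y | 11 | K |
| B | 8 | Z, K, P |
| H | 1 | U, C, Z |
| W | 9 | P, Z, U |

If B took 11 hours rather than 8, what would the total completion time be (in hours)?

20

Critical path before the change: P→K→Y = 3+5+11 = 19 giving 19 hours.
B has 2 hours of float (longest path through it is 17).
Now P→Z→B = 3+6+11 = 20 is longest, so the finish becomes 20 hours.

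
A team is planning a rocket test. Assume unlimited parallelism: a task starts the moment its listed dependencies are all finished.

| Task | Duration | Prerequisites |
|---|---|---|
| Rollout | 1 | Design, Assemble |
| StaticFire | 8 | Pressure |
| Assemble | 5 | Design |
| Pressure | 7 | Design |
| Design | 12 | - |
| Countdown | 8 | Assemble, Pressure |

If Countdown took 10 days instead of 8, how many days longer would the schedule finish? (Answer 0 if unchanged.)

2

Actual critical path: Design→Pressure→Countdown = 12+7+8 = 27 ⇒ 27 days.
Countdown is on the critical path; changing it to 10 makes that path 29 days.
The critical path is still Design→Pressure→Countdown; finish is now 29 days.
Change in finish: 29 − 27 = +2 days.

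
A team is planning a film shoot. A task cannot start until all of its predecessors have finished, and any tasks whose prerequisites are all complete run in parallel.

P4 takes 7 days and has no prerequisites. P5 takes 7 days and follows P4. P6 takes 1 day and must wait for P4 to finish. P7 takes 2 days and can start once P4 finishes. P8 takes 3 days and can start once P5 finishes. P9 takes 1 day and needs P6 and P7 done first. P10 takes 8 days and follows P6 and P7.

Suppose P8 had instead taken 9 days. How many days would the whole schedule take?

23

Critical path before the change: P4→P5→P8 = 7+7+3 = 17 giving 17 days.
P8 is on the critical path; changing it to 9 makes that path 23 days.
That remains the longest chain; total 23 days.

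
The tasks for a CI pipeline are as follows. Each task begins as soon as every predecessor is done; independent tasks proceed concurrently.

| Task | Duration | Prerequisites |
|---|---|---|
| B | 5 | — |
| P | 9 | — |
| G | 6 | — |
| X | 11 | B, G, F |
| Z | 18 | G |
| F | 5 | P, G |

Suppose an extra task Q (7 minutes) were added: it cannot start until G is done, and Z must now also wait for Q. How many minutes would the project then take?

Originally the project takes 25 minutes.
With Q inserted, Z now waits for max(G, Q).
New critical path: G→Q→Z = 6+7+18 = 31 ⇒ 31 minutes.

31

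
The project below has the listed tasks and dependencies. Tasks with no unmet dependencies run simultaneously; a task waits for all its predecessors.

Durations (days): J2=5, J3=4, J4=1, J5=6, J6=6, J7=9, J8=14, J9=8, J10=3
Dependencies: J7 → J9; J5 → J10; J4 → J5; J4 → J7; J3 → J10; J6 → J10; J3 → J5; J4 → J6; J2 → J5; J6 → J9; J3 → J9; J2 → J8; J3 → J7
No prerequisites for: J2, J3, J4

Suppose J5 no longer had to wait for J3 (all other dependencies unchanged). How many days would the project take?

Original critical path: J3→J7→J9 = 4+9+8 = 21 ⇒ 21 days.
Dropping J3→J5 doesn't change J5's earliest start (5); another predecessor still binds.
After: J3→J7→J9 = 4+9+8 = 21 → 21 days.

21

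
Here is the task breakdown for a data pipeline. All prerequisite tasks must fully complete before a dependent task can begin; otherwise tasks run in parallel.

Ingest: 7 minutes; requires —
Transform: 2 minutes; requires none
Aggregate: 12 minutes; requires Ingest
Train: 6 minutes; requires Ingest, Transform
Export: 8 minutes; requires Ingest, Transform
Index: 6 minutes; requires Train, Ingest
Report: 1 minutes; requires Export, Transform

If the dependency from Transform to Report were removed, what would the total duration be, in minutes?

Original critical path: Ingest→Aggregate = 7+12 = 19 ⇒ 19 minutes.
Dropping Transform→Report doesn't change Report's earliest start (15); another predecessor still binds.
After: Ingest→Aggregate = 7+12 = 19 → 19 minutes.

19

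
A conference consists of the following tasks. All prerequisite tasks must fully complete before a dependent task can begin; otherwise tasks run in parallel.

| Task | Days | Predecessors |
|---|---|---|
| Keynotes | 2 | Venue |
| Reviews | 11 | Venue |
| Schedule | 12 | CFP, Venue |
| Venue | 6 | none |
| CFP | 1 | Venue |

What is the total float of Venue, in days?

0

The longest chain is Venue→CFP→Schedule = 6+1+12 = 19; overall finish 19 days.
The longest chain containing Venue totals 19 days.
Slack of Venue = 0 − 0 = 0 days.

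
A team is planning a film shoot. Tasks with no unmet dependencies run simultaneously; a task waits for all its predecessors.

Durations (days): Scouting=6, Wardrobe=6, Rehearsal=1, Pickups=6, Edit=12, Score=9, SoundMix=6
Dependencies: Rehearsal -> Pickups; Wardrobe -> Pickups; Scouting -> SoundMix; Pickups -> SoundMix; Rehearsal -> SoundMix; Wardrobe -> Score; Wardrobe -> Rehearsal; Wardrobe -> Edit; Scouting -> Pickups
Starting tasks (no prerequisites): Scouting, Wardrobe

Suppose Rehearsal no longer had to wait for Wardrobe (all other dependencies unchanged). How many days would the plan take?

Before: longest chain Wardrobe→Rehearsal→Pickups→SoundMix = 6+1+6+6 = 19, finish 19.
Without Wardrobe→Rehearsal, Rehearsal's earliest start moves from 6 to 0.
New critical path: Scouting→Pickups→SoundMix = 6+6+6 = 18 ⇒ 18 days.

18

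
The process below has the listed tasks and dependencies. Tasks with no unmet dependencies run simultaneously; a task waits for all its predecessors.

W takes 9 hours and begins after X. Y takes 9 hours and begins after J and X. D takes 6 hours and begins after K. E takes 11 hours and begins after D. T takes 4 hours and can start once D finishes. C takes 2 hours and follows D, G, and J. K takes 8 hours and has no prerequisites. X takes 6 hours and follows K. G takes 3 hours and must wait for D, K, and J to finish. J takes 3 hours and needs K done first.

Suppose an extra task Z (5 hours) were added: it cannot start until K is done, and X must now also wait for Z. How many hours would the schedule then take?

28

Originally the schedule takes 25 hours.
With Z inserted, X now waits for max(K, Z).
New critical path: K→Z→X→Y = 8+5+6+9 = 28 ⇒ 28 hours.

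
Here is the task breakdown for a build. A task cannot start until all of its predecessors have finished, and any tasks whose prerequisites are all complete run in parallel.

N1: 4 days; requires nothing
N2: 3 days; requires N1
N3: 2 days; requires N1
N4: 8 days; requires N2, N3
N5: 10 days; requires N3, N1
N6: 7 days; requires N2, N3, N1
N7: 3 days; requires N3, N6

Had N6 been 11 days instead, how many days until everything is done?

Baseline: N1→N2→N6→N7 = 4+3+7+3 = 17 → 17 days.
N6 is on the critical path; changing it to 11 makes that path 21 days.
That remains the longest chain; total 21 days.

21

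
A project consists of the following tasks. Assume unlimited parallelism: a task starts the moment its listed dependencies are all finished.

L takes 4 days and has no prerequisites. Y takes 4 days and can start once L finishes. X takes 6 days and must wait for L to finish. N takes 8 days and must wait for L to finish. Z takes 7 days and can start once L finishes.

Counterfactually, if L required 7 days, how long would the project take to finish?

Actual critical path: L→N = 4+8 = 12 ⇒ 12 days.
L lies on that path, so at 7 days the path becomes 15 days.
That remains the longest chain; total 15 days.

15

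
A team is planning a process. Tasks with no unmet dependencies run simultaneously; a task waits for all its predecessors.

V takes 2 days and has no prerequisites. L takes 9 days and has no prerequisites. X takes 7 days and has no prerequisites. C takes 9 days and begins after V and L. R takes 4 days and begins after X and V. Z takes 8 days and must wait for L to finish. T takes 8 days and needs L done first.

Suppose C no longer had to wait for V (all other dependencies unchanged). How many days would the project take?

18

Before: longest chain L→C = 9+9 = 18, finish 18.
Dropping V→C doesn't change C's earliest start (9); another predecessor still binds.
New critical path: L→C = 9+9 = 18 ⇒ 18 days.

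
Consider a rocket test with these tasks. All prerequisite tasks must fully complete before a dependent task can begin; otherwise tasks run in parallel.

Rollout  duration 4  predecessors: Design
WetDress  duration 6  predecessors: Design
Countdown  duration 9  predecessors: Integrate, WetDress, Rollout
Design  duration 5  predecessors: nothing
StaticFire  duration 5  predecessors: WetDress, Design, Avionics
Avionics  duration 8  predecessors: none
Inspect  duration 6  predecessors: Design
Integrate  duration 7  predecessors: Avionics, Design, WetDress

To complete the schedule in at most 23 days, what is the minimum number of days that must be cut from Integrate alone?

Current finish: 27 days; target: 23.
Integrate is on every critical path, so each day cut from Integrate cuts the finish by one (this holds down to a finish of 21).
Need 27 − 23 = 4 days off Integrate → Integrate becomes 3 days, finish becomes 23.

4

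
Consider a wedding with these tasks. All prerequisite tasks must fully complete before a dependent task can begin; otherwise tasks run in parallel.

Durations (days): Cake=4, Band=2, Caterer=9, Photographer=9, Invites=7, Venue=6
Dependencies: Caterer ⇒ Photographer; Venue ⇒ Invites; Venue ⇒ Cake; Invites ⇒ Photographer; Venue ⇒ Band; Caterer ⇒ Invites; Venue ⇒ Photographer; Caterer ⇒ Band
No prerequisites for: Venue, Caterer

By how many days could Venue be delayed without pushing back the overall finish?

Caterer→Invites→Photographer = 9+7+9 = 25 sets the makespan at 25 days.
Venue finishes as early as 6 and must finish by 9.
So Venue can slip 9 − 6 = 3 days.

3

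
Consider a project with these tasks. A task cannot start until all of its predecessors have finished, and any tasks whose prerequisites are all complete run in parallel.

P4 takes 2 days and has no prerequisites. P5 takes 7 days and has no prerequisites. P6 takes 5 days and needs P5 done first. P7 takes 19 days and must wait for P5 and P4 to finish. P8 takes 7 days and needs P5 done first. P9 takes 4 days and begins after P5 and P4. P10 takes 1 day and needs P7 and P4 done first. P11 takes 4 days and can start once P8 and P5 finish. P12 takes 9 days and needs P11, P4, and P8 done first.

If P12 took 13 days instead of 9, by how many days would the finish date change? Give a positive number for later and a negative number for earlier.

The binding path is P5→P8→P11→P12 = 7+7+4+9 = 27; finish at 27 days.
Since P12 is critical, the +4 change carries straight to that chain (now 31 days).
No other chain overtakes it, so the finish is 31 days.
Change in finish: 31 − 27 = +4 days.

4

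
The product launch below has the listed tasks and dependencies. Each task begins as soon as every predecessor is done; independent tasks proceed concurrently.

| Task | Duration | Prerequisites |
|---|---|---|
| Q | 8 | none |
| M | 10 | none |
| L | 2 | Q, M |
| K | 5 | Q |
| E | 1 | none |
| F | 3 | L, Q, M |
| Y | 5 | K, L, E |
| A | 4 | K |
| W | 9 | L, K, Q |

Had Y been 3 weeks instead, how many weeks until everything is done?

22

As given, the longest chain is Q→K→W = 8+5+9 = 22, so the finish is 22 weeks.
The longest path through Y is only 18 weeks, so Y has float 4.
The critical path is still Q→K→W; finish is now 22 weeks.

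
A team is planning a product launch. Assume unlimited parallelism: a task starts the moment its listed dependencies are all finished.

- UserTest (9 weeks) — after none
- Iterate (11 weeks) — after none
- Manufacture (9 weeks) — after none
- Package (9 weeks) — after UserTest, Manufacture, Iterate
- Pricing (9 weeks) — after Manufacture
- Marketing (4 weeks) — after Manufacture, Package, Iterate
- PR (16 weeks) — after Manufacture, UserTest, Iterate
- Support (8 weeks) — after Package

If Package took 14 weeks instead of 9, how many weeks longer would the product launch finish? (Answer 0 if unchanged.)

5

Actual critical path: Iterate→Package→Support = 11+9+8 = 28 ⇒ 28 weeks.
Package lies on that path, so at 14 weeks the path becomes 33 weeks.
No other chain overtakes it, so the finish is 33 weeks.
Change in finish: 33 − 28 = +5 weeks.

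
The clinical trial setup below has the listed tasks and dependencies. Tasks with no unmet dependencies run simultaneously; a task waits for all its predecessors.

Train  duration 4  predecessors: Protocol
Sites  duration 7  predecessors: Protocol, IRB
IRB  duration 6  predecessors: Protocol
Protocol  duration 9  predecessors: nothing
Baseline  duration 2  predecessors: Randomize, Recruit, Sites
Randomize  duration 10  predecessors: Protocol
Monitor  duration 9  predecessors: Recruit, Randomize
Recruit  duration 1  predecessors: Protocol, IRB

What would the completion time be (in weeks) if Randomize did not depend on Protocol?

Before: longest chain Protocol→Randomize→Monitor = 9+10+9 = 28, finish 28.
Without Protocol→Randomize, Randomize's earliest start moves from 9 to 0.
After: Protocol→IRB→Recruit→Monitor = 9+6+1+9 = 25 → 25 weeks.

25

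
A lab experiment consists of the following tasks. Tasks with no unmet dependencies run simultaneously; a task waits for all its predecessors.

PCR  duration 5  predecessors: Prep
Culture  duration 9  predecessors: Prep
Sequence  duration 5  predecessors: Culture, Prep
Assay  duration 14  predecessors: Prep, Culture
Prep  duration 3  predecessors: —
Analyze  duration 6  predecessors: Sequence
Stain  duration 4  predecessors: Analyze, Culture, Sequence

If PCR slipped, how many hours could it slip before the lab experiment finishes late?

Critical path: Prep→Culture→Sequence→Analyze→Stain = 3+9+5+6+4 = 27, so the finish is 27 hours.
The longest chain containing PCR totals 8 hours.
Slack of PCR = 22 − 3 = 19 hours.

19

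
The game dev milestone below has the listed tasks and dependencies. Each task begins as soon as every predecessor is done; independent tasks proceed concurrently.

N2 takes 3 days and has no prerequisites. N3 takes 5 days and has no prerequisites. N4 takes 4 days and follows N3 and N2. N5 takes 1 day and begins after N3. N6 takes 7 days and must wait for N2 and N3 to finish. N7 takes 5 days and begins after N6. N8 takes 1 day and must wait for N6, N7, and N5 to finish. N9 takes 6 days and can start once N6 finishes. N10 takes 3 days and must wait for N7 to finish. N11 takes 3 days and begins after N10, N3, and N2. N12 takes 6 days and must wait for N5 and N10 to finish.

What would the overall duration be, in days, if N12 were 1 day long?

23

As given, the longest chain is N3→N6→N7→N10→N12 = 5+7+5+3+6 = 26, so the finish is 26 days.
N12 lies on that path, so at 1 day the path becomes 21 days.
Now N3→N6→N7→N10→N11 = 5+7+5+3+3 = 23 is longest, so the finish becomes 23 days.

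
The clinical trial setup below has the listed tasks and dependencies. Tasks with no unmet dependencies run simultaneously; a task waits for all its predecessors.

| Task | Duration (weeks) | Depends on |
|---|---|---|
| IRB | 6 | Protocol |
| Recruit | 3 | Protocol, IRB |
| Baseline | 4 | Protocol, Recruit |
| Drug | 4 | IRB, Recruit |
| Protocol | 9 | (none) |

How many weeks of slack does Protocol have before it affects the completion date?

Critical path: Protocol→IRB→Recruit→Drug = 9+6+3+4 = 22, so the finish is 22 weeks.
Protocol finishes as early as 9 and must finish by 9.
Float = 22 − 22 = 0.

0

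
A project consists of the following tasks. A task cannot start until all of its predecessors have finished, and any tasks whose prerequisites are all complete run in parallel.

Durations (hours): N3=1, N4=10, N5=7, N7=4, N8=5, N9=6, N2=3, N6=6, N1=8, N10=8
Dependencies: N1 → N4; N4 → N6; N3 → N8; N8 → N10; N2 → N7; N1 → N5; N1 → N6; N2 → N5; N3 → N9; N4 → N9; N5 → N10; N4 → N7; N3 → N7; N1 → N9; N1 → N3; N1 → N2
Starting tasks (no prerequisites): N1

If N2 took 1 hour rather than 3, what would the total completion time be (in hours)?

24

As given, the longest chain is N1→N2→N5→N10 = 8+3+7+8 = 26, so the finish is 26 hours.
Since N2 is critical, the -2 change carries straight to that chain (now 24 hours).
That remains the longest chain; total 24 hours.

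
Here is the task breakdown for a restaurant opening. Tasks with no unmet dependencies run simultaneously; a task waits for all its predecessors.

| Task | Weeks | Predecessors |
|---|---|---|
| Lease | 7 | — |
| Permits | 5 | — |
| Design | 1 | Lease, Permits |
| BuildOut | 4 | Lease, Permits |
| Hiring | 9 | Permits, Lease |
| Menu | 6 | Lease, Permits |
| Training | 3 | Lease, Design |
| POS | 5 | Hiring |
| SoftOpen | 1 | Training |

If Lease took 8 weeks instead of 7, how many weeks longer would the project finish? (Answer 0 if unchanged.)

The binding path is Lease→Hiring→POS = 7+9+5 = 21; finish at 21 weeks.
Lease lies on that path, so at 8 weeks the path becomes 22 weeks.
No other chain overtakes it, so the finish is 22 weeks.
Change in finish: 22 − 21 = +1 weeks.

1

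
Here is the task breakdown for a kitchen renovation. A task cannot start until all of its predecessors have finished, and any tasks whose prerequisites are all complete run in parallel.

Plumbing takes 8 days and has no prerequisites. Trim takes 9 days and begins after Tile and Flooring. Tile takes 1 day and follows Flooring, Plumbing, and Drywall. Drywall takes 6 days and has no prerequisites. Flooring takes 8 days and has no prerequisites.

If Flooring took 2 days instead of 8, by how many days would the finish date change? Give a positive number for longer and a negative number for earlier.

Baseline: Flooring→Tile→Trim = 8+1+9 = 18 → 18 days.
Flooring lies on that path, so at 2 days the path becomes 12 days.
New critical path: Plumbing→Tile→Trim = 8+1+9 = 18 ⇒ 18 days.
Change in finish: 18 − 18 = +0 days.

0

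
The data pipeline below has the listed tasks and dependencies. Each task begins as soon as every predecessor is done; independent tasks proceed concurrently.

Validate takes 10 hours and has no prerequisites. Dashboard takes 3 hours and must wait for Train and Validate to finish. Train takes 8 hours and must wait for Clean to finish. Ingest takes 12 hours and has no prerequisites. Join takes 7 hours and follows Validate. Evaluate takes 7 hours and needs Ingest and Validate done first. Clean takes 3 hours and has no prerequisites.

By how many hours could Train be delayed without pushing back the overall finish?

5

Critical path: Ingest→Evaluate = 12+7 = 19, so the finish is 19 hours.
Longest path through Train: 14 hours (earliest finish 11, latest finish 16).
So Train can slip 16 − 11 = 5 hours.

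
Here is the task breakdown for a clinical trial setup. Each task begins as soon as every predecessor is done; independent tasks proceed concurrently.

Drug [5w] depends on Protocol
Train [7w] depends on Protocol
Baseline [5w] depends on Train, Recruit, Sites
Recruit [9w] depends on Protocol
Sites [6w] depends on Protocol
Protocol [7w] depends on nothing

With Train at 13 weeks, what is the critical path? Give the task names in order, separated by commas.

As given, the longest chain is Protocol→Recruit→Baseline = 7+9+5 = 21, so the finish is 21 weeks.
Train has 2 weeks of float (longest path through it is 19).
New critical path: Protocol→Train→Baseline = 7+13+5 = 25 ⇒ 25 weeks.

Protocol, Train, Baseline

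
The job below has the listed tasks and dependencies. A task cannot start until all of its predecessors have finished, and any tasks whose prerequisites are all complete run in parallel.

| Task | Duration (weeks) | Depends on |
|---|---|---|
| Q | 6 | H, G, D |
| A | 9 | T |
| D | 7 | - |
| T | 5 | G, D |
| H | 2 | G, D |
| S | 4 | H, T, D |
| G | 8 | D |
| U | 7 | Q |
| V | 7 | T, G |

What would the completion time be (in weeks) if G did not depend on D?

23

Original critical path: D→G→H→Q→U = 7+8+2+6+7 = 30 ⇒ 30 weeks.
Without D→G, G's earliest start moves from 7 to 0.
After: G→H→Q→U = 8+2+6+7 = 23 → 23 weeks.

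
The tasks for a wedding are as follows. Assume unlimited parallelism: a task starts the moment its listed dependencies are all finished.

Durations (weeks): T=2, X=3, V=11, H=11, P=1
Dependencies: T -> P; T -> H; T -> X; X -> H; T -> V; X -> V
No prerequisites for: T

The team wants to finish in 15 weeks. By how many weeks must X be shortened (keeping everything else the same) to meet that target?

1

Current finish: 16 weeks; target: 15.
X is on every critical path, so each week cut from X cuts the finish by one (this holds down to a finish of 14).
Need 16 − 15 = 1 week off X → X becomes 2 weeks, finish becomes 15.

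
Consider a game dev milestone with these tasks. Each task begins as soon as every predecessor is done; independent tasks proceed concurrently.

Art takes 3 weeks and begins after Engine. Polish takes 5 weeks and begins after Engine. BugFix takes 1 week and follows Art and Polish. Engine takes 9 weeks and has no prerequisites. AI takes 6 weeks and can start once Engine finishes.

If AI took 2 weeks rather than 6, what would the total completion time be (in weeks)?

As given, the longest chain is Engine→AI = 9+6 = 15, so the finish is 15 weeks.
AI is on the critical path; changing it to 2 makes that path 11 weeks.
The binding chain switches to Engine→Polish→BugFix = 9+5+1 = 15; finish 15 weeks.

15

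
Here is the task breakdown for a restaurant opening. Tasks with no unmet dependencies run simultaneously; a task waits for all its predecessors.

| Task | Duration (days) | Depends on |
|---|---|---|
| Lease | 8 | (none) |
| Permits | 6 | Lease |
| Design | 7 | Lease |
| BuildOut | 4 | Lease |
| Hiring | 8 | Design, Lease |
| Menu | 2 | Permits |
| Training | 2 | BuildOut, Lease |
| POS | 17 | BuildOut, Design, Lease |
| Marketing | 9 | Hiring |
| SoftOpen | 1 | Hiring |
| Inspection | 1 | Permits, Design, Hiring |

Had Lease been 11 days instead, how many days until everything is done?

35

Baseline: Lease→Design→Hiring→Marketing = 8+7+8+9 = 32 → 32 days.
Since Lease is critical, the +3 change carries straight to that chain (now 35 days).
The critical path is still Lease→Design→Hiring→Marketing; finish is now 35 days.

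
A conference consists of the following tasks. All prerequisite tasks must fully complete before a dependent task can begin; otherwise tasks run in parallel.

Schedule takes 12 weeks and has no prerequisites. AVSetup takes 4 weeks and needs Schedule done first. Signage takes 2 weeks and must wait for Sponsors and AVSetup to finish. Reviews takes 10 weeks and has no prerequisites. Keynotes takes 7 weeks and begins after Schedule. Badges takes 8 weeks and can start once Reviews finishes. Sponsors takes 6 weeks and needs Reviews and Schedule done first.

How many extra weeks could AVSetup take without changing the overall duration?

Schedule→Sponsors→Signage = 12+6+2 = 20 sets the makespan at 20 weeks.
AVSetup finishes as early as 16 and must finish by 18.
Float = 20 − 18 = 2.

2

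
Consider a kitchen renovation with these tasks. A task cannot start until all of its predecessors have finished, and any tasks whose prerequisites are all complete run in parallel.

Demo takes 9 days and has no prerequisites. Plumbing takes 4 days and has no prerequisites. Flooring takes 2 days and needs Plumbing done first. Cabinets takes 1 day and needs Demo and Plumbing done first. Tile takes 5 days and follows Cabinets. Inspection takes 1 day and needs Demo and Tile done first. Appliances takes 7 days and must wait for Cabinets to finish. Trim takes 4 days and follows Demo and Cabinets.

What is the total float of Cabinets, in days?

The longest chain is Demo→Cabinets→Appliances = 9+1+7 = 17; overall finish 17 days.
The longest chain containing Cabinets totals 17 days.
Float = 17 − 17 = 0.

0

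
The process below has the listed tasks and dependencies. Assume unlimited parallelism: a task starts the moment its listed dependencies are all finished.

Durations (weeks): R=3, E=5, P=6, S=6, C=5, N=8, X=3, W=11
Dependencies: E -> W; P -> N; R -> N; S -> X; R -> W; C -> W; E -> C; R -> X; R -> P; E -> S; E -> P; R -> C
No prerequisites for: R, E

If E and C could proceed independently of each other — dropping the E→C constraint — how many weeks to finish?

With the dependency in place, E→C→W = 5+5+11 = 21 sets the finish at 21 weeks.
Without E→C, C's earliest start moves from 5 to 3.
The longest chain is now R→C→W = 3+5+11 = 19, so the process takes 19 weeks.

19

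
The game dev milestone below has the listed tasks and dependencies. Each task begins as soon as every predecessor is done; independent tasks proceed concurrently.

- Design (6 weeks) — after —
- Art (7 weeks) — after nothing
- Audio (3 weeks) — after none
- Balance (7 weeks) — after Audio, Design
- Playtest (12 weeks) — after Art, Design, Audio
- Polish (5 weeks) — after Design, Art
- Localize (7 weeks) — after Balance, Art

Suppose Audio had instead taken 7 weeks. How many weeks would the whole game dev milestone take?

21

The binding path is Design→Balance→Localize = 6+7+7 = 20; finish at 20 weeks.
The longest path through Audio is only 17 weeks, so Audio has float 3.
The binding chain switches to Audio→Balance→Localize = 7+7+7 = 21; finish 21 weeks.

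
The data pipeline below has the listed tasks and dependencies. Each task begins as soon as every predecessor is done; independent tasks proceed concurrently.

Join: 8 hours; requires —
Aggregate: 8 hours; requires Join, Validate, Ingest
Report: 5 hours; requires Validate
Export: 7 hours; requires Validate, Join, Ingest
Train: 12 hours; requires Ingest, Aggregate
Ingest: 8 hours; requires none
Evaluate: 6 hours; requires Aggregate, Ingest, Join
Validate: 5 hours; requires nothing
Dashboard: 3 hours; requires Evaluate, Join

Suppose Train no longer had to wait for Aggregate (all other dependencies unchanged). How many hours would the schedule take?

Original critical path: Ingest→Aggregate→Train = 8+8+12 = 28 ⇒ 28 hours.
Without Aggregate→Train, Train's earliest start moves from 16 to 8.
The longest chain is now Ingest→Aggregate→Evaluate→Dashboard = 8+8+6+3 = 25, so the schedule takes 25 hours.

25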